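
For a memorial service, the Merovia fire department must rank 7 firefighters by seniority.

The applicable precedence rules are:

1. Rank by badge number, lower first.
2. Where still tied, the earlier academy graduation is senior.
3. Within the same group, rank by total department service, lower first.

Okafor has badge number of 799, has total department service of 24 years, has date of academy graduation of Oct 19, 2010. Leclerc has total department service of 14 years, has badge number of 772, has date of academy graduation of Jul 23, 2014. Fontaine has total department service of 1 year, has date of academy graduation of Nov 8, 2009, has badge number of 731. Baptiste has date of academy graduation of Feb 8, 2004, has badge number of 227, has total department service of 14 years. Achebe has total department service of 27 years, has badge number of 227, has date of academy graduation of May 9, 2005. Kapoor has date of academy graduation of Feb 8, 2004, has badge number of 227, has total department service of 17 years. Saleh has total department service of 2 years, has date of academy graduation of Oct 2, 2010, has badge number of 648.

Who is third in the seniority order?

Achebe

By badge number (lower first): Baptiste, Kapoor and Achebe (each 227); then Saleh (648); then Fontaine (731); then Leclerc (772); then Okafor (799).
Among Baptiste, Kapoor and Achebe, by date of academy graduation (earlier first): Baptiste and Kapoor (Feb 8, 2004) before Achebe (May 9, 2005).
Among Baptiste and Kapoor, by total department service (lower first): Baptiste (14 years) before Kapoor (17 years).
Order: Baptiste, Kapoor, Achebe, Saleh, Fontaine, Leclerc, Okafor.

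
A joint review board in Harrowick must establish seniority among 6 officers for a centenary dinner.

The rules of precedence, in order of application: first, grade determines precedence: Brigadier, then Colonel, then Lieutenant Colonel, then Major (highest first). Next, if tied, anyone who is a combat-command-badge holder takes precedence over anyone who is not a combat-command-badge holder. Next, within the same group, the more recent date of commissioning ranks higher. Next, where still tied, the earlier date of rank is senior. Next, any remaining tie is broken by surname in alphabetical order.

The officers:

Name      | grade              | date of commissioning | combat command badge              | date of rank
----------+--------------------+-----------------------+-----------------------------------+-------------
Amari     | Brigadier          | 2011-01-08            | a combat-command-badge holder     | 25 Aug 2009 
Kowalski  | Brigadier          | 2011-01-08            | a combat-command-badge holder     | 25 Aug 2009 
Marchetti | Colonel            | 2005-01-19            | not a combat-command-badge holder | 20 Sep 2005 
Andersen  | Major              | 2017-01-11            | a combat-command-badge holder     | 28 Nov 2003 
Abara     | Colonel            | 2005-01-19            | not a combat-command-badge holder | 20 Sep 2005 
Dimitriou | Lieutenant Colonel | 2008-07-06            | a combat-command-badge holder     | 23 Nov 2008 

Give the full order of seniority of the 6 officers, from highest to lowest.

By grade: Amari and Kowalski (Brigadier); then Abara and Marchetti (Colonel); then Dimitriou (Lieutenant Colonel); then Andersen (Major).
Amari and Kowalski are each a combat-command-badge holder, so the next rule applies.
Amari and Kowalski both have date of commissioning 2011-01-08, so the next rule applies.
Amari and Kowalski both have date of rank 25 Aug 2009, so the next rule applies.
Among Amari and Kowalski, alphabetically by surname: Amari before Kowalski.
Abara and Marchetti are each not a combat-command-badge holder, so the next rule applies.
Abara and Marchetti both have date of commissioning 2005-01-19, so the next rule applies.
Abara and Marchetti both have date of rank 20 Sep 2005, so the next rule applies.
Among Abara and Marchetti, alphabetically by surname: Abara before Marchetti.
Full order: Amari, Kowalski, Abara, Marchetti, Dimitriou, Andersen.

Amari, Kowalski, Abara, Marchetti, Dimitriou, Andersen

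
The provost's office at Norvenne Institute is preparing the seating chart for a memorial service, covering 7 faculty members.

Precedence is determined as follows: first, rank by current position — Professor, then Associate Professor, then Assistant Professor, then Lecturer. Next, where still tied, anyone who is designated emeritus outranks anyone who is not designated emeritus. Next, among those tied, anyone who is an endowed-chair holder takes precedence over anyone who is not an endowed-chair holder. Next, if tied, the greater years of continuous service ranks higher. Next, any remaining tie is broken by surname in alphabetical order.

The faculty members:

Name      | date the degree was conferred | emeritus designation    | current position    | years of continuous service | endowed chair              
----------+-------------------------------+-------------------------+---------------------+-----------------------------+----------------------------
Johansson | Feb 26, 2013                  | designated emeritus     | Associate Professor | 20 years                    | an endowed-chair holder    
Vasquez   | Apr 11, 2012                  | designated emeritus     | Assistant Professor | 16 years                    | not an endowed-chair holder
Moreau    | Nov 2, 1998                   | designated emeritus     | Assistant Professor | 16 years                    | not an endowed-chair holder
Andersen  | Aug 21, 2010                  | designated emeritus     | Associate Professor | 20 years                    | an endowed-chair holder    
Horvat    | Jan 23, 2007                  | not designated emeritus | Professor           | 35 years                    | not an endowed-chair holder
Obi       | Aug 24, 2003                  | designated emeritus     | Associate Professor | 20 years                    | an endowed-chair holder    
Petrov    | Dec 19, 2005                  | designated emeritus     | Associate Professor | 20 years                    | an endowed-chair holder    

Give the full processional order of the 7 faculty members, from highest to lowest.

Horvat, Andersen, Johansson, Obi, Petrov, Moreau, Vasquez

By current position: Horvat (Professor); then Andersen, Johansson, Obi and Petrov (Associate Professor); then Moreau and Vasquez (Assistant Professor).
Andersen, Johansson, Obi and Petrov are each designated emeritus, so the next rule applies.
Andersen, Johansson, Obi and Petrov are each an endowed-chair holder, so the next rule applies.
Andersen, Johansson, Obi and Petrov all have years of continuous service 20 years, so the next rule applies.
Among Andersen, Johansson, Obi and Petrov, alphabetically by surname: Andersen before Johansson before Obi before Petrov.
Moreau and Vasquez are each designated emeritus, so the next rule applies.
Moreau and Vasquez are each not an endowed-chair holder, so the next rule applies.
Moreau and Vasquez both have years of continuous service 16 years, so the next rule applies.
Among Moreau and Vasquez, alphabetically by surname: Moreau before Vasquez.
Full order: Horvat, Andersen, Johansson, Obi, Petrov, Moreau, Vasquez.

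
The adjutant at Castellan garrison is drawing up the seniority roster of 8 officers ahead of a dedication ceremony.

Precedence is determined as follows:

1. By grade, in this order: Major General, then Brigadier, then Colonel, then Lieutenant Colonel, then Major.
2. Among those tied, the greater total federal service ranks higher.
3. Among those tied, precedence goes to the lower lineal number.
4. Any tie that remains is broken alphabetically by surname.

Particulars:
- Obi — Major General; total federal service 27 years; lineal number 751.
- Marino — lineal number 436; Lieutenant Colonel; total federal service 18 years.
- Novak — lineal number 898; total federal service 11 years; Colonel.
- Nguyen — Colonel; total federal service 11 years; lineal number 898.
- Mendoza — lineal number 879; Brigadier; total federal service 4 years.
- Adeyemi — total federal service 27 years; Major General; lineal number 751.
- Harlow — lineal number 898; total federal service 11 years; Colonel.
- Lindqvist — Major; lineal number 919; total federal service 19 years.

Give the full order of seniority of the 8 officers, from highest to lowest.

By grade: Adeyemi and Obi (Major General); then Mendoza (Brigadier); then Harlow, Nguyen and Novak (Colonel); then Marino (Lieutenant Colonel); then Lindqvist (Major).
Adeyemi and Obi both have total federal service 27 years, so the next rule applies.
Adeyemi and Obi both have lineal number 751, so the next rule applies.
Among Adeyemi and Obi, alphabetically by surname: Adeyemi before Obi.
Harlow, Nguyen and Novak all have total federal service 11 years, so the next rule applies.
Harlow, Nguyen and Novak all have lineal number 898, so the next rule applies.
Among Harlow, Nguyen and Novak, alphabetically by surname: Harlow before Nguyen before Novak.
Full order: Adeyemi, Obi, Mendoza, Harlow, Nguyen, Novak, Marino, Lindqvist.

Adeyemi, Obi, Mendoza, Harlow, Nguyen, Novak, Marino, Lindqvist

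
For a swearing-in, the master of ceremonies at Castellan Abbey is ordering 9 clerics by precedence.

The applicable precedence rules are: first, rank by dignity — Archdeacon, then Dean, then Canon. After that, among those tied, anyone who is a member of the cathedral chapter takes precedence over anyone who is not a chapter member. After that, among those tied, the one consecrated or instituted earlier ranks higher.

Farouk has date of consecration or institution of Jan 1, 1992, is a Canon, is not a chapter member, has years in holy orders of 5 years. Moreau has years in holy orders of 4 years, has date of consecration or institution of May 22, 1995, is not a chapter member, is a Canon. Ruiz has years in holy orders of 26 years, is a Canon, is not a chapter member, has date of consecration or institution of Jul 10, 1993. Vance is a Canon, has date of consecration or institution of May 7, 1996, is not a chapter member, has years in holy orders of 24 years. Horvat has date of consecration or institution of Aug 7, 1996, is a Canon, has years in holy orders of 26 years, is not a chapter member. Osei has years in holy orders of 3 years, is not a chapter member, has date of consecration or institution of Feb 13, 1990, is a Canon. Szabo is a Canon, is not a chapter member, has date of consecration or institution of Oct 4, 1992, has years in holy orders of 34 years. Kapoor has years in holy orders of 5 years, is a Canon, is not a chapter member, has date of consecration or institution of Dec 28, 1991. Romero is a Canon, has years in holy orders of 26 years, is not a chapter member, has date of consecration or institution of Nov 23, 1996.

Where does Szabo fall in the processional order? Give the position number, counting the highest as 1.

4

By dignity: Osei, Kapoor, Farouk, Szabo, Ruiz, Moreau, Vance, Horvat and Romero (Canon).
Osei, Kapoor, Farouk, Szabo, Ruiz, Moreau, Vance, Horvat and Romero are each not a chapter member, so the next rule applies.
Among Osei, Kapoor, Farouk, Szabo, Ruiz, Moreau, Vance, Horvat and Romero, by date of consecration or institution (earlier first): Osei (Feb 13, 1990) before Kapoor (Dec 28, 1991) before Farouk (Jan 1, 1992) before Szabo (Oct 4, 1992) before Ruiz (Jul 10, 1993) before Moreau (May 22, 1995) before Vance (May 7, 1996) before Horvat (Aug 7, 1996) before Romero (Nov 23, 1996).
Order: Osei, Kapoor, Farouk, Szabo, Ruiz, Moreau, Vance, Horvat, Romero. So position 4.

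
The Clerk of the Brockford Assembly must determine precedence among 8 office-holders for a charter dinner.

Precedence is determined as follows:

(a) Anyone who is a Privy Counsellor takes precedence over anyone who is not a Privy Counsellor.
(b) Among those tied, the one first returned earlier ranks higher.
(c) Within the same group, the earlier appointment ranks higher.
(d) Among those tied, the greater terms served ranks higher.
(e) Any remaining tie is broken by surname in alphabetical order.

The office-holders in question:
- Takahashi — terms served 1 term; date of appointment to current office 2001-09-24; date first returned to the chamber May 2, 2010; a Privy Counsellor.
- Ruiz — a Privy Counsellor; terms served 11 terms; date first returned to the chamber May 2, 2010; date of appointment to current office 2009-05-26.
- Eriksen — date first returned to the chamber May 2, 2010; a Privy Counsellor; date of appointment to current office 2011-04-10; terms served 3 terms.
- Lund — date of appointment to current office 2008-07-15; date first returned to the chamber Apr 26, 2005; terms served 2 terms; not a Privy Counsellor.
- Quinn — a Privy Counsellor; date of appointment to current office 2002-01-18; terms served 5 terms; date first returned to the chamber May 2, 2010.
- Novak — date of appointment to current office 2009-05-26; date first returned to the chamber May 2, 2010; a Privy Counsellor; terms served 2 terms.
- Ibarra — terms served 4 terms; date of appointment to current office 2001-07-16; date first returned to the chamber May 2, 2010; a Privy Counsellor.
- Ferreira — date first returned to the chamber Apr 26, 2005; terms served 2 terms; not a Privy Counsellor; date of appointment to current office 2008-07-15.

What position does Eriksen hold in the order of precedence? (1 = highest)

6

By the first rule: Ibarra, Takahashi, Quinn, Ruiz, Novak and Eriksen (each a Privy Counsellor); then Ferreira and Lund (both not a Privy Counsellor).
Ibarra, Takahashi, Quinn, Ruiz, Novak and Eriksen all have date first returned to the chamber May 2, 2010, so the next rule applies.
Among Ibarra, Takahashi, Quinn, Ruiz, Novak and Eriksen, by date of appointment to current office (earlier first): Ibarra (2001-07-16) before Takahashi (2001-09-24) before Quinn (2002-01-18) before Ruiz and Novak (2009-05-26) before Eriksen (2011-04-10).
Among Ruiz and Novak, by terms served (higher first): Ruiz (11 terms) before Novak (2 terms).
Ferreira and Lund both have date first returned to the chamber Apr 26, 2005, so the next rule applies.
Ferreira and Lund both have date of appointment to current office 2008-07-15, so the next rule applies.
Ferreira and Lund both have terms served 2 terms, so the next rule applies.
Among Ferreira and Lund, alphabetically by surname: Ferreira before Lund.
Order: Ibarra, Takahashi, Quinn, Ruiz, Novak, Eriksen, Ferreira, Lund. So position 6.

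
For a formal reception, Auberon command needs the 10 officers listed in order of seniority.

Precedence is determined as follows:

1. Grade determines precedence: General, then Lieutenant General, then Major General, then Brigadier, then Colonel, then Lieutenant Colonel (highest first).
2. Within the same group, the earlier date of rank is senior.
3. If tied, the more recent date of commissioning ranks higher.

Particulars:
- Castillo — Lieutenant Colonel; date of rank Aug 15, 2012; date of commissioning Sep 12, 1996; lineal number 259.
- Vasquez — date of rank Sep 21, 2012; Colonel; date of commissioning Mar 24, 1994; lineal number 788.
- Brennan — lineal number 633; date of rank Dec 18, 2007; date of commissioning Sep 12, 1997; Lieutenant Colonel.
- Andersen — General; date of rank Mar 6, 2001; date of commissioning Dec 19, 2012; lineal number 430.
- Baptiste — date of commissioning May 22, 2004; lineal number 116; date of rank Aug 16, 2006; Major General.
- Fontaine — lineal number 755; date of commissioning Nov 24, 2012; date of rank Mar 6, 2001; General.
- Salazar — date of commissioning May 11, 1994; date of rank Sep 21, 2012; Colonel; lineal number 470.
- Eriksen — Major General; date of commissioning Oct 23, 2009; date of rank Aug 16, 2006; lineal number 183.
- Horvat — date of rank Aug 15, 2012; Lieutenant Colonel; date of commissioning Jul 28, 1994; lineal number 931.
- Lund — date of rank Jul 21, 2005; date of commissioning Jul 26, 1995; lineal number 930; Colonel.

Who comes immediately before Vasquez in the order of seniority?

By grade: Andersen and Fontaine (General); then Eriksen and Baptiste (Major General); then Lund, Salazar and Vasquez (Colonel); then Brennan, Castillo and Horvat (Lieutenant Colonel).
Andersen and Fontaine both have date of rank Mar 6, 2001, so the next rule applies.
Among Andersen and Fontaine, by date of commissioning (later first): Andersen (Dec 19, 2012) before Fontaine (Nov 24, 2012).
Eriksen and Baptiste both have date of rank Aug 16, 2006, so the next rule applies.
Among Eriksen and Baptiste, by date of commissioning (later first): Eriksen (Oct 23, 2009) before Baptiste (May 22, 2004).
Among Lund, Salazar and Vasquez, by date of rank (earlier first): Lund (Jul 21, 2005) before Salazar and Vasquez (Sep 21, 2012).
Among Salazar and Vasquez, by date of commissioning (later first): Salazar (May 11, 1994) before Vasquez (Mar 24, 1994).
Among Brennan, Castillo and Horvat, by date of rank (earlier first): Brennan (Dec 18, 2007) before Castillo and Horvat (Aug 15, 2012).
Among Castillo and Horvat, by date of commissioning (later first): Castillo (Sep 12, 1996) before Horvat (Jul 28, 1994).
Order: Andersen, Fontaine, Eriksen, Baptiste, Lund, Salazar, Vasquez, Brennan, Castillo, Horvat.

Salazar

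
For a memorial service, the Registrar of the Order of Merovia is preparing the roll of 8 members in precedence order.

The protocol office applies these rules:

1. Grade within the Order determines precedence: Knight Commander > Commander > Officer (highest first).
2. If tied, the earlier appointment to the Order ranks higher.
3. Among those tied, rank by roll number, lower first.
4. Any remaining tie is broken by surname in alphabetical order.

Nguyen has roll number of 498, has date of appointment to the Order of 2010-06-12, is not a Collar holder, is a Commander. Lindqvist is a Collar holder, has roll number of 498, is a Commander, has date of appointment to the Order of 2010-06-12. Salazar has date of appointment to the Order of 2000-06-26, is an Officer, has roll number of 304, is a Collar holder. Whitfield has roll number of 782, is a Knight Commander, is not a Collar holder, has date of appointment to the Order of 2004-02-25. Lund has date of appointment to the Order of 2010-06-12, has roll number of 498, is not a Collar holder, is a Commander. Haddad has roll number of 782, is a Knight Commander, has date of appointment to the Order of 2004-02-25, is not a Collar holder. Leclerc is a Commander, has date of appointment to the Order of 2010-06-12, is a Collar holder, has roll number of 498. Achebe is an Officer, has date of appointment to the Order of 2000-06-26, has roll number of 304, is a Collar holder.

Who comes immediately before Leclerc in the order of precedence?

By grade within the Order: Haddad and Whitfield (Knight Commander); then Leclerc, Lindqvist, Lund and Nguyen (Commander); then Achebe and Salazar (Officer).
Haddad and Whitfield both have date of appointment to the Order 2004-02-25, so the next rule applies.
Haddad and Whitfield both have roll number 782, so the next rule applies.
Among Haddad and Whitfield, alphabetically by surname: Haddad before Whitfield.
Leclerc, Lindqvist, Lund and Nguyen all have date of appointment to the Order 2010-06-12, so the next rule applies.
Leclerc, Lindqvist, Lund and Nguyen all have roll number 498, so the next rule applies.
Among Leclerc, Lindqvist, Lund and Nguyen, alphabetically by surname: Leclerc before Lindqvist before Lund before Nguyen.
Achebe and Salazar both have date of appointment to the Order 2000-06-26, so the next rule applies.
Achebe and Salazar both have roll number 304, so the next rule applies.
Among Achebe and Salazar, alphabetically by surname: Achebe before Salazar.
Order: Haddad, Whitfield, Leclerc, Lindqvist, Lund, Nguyen, Achebe, Salazar.

Whitfield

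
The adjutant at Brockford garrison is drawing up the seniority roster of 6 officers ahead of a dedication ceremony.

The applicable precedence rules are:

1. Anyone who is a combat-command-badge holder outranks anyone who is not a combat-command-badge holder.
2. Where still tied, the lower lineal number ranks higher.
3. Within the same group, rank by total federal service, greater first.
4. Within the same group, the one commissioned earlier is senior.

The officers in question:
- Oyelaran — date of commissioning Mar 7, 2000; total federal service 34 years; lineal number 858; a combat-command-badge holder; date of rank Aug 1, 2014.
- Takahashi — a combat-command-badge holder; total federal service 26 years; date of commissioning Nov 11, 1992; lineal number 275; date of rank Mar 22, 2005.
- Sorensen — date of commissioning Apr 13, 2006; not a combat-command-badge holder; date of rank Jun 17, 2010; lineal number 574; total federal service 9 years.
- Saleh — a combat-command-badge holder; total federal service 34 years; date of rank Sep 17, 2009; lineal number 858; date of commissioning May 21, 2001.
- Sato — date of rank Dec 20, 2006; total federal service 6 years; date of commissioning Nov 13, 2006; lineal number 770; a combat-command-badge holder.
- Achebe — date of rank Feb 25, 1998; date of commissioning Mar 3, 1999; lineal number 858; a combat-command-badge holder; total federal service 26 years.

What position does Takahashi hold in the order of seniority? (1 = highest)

By the first rule: Takahashi, Sato, Oyelaran, Saleh and Achebe (each a combat-command-badge holder); then Sorensen (not a combat-command-badge holder).
Among Takahashi, Sato, Oyelaran, Saleh and Achebe, by lineal number (lower first): Takahashi (275) before Sato (770) before Oyelaran, Saleh and Achebe (858).
Among Oyelaran, Saleh and Achebe, by total federal service (higher first): Oyelaran and Saleh (34 years) before Achebe (26 years).
Among Oyelaran and Saleh, by date of commissioning (earlier first): Oyelaran (Mar 7, 2000) before Saleh (May 21, 2001).
Order: Takahashi, Sato, Oyelaran, Saleh, Achebe, Sorensen. So position 1.

1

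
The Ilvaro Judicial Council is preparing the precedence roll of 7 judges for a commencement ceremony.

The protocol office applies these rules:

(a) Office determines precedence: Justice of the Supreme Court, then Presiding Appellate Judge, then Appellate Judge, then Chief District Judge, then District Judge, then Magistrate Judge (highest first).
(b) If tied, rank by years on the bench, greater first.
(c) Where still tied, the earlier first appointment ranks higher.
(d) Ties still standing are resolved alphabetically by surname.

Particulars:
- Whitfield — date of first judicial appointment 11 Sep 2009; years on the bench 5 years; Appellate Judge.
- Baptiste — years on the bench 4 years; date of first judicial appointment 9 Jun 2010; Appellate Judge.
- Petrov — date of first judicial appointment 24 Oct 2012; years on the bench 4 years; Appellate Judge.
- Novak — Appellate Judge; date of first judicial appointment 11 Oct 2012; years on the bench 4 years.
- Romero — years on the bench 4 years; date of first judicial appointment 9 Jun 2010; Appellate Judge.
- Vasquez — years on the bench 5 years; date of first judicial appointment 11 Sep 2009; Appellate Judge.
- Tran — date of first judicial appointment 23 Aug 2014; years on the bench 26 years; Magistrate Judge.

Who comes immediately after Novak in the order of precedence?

By office: Vasquez, Whitfield, Baptiste, Romero, Novak and Petrov (Appellate Judge); then Tran (Magistrate Judge).
Among Vasquez, Whitfield, Baptiste, Romero, Novak and Petrov, by years on the bench (higher first): Vasquez and Whitfield (5 years) before Baptiste, Romero, Novak and Petrov (4 years).
Vasquez and Whitfield both have date of first judicial appointment 11 Sep 2009, so the next rule applies.
Among Vasquez and Whitfield, alphabetically by surname: Vasquez before Whitfield.
Among Baptiste, Romero, Novak and Petrov, by date of first judicial appointment (earlier first): Baptiste and Romero (9 Jun 2010) before Novak (11 Oct 2012) before Petrov (24 Oct 2012).
Among Baptiste and Romero, alphabetically by surname: Baptiste before Romero.
Order: Vasquez, Whitfield, Baptiste, Romero, Novak, Petrov, Tran.

Petrov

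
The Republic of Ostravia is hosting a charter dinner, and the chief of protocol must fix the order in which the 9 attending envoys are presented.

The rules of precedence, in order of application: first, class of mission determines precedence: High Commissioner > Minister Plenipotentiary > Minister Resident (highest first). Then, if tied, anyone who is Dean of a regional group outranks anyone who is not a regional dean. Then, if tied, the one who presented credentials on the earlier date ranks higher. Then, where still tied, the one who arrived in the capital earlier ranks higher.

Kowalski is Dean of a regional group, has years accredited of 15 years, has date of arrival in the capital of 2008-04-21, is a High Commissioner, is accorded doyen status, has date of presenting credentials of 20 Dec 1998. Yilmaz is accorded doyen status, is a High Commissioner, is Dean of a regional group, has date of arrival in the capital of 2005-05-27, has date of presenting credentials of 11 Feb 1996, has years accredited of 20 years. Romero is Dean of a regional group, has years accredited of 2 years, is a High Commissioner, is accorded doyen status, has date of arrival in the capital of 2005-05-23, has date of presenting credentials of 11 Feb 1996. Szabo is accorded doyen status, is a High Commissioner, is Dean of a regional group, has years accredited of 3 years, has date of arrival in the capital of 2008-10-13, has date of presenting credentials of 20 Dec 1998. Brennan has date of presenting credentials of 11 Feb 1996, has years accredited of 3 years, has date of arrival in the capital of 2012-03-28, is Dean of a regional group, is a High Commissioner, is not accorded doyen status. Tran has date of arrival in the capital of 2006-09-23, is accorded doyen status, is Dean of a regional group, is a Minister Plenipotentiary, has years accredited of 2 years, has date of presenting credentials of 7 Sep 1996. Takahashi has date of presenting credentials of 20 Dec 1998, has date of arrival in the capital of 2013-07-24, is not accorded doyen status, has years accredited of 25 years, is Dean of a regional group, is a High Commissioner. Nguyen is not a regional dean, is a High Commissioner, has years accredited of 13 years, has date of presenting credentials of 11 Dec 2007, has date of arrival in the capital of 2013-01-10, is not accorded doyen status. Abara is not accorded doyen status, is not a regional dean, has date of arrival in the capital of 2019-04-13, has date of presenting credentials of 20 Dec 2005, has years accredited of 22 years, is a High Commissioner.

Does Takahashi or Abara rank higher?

By class of mission: Romero, Yilmaz, Brennan, Kowalski, Szabo, Takahashi, Abara and Nguyen (High Commissioner); then Tran (Minister Plenipotentiary).
Among Romero, Yilmaz, Brennan, Kowalski, Szabo, Takahashi, Abara and Nguyen, Dean of a regional group before not a regional dean: Romero, Yilmaz, Brennan, Kowalski, Szabo and Takahashi (Dean of a regional group) before Abara and Nguyen (not a regional dean).
Among Romero, Yilmaz, Brennan, Kowalski, Szabo and Takahashi, by date of presenting credentials (earlier first): Romero, Yilmaz and Brennan (11 Feb 1996) before Kowalski, Szabo and Takahashi (20 Dec 1998).
Among Romero, Yilmaz and Brennan, by date of arrival in the capital (earlier first): Romero (2005-05-23) before Yilmaz (2005-05-27) before Brennan (2012-03-28).
Among Kowalski, Szabo and Takahashi, by date of arrival in the capital (earlier first): Kowalski (2008-04-21) before Szabo (2008-10-13) before Takahashi (2013-07-24).
Among Abara and Nguyen, by date of presenting credentials (earlier first): Abara (20 Dec 2005) before Nguyen (11 Dec 2007).
So Takahashi takes precedence.

Takahashi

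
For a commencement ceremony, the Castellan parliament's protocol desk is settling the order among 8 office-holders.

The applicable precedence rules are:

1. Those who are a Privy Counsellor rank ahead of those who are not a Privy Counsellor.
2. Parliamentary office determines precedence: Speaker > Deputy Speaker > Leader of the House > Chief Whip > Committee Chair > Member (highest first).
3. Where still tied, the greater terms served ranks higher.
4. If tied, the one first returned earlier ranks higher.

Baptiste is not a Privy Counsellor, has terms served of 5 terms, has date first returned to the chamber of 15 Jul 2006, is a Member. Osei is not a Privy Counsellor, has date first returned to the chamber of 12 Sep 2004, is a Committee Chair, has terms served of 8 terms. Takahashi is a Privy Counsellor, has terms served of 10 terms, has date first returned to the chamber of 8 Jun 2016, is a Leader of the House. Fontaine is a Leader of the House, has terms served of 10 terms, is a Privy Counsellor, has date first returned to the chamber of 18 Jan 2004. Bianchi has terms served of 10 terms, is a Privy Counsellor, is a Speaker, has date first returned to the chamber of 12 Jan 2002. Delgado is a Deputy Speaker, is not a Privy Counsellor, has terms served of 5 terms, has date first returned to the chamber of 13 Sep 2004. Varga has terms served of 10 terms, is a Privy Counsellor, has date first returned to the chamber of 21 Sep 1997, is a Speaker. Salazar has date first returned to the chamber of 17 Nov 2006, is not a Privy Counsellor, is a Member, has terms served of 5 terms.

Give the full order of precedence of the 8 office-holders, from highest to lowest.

Varga, Bianchi, Fontaine, Takahashi, Delgado, Osei, Baptiste, Salazar

By the first rule: Varga, Bianchi, Fontaine and Takahashi (each a Privy Counsellor); then Delgado, Osei, Baptiste and Salazar (each not a Privy Counsellor).
Among Varga, Bianchi, Fontaine and Takahashi, by parliamentary office: Varga and Bianchi (Speaker) before Fontaine and Takahashi (Leader of the House).
Varga and Bianchi both have terms served 10 terms, so the next rule applies.
Among Varga and Bianchi, by date first returned to the chamber (earlier first): Varga (21 Sep 1997) before Bianchi (12 Jan 2002).
Fontaine and Takahashi both have terms served 10 terms, so the next rule applies.
Among Fontaine and Takahashi, by date first returned to the chamber (earlier first): Fontaine (18 Jan 2004) before Takahashi (8 Jun 2016).
Among Delgado, Osei, Baptiste and Salazar, by parliamentary office: Delgado (Deputy Speaker) before Osei (Committee Chair) before Baptiste and Salazar (Member).
Baptiste and Salazar both have terms served 5 terms, so the next rule applies.
Among Baptiste and Salazar, by date first returned to the chamber (earlier first): Baptiste (15 Jul 2006) before Salazar (17 Nov 2006).
Full order: Varga, Bianchi, Fontaine, Takahashi, Delgado, Osei, Baptiste, Salazar.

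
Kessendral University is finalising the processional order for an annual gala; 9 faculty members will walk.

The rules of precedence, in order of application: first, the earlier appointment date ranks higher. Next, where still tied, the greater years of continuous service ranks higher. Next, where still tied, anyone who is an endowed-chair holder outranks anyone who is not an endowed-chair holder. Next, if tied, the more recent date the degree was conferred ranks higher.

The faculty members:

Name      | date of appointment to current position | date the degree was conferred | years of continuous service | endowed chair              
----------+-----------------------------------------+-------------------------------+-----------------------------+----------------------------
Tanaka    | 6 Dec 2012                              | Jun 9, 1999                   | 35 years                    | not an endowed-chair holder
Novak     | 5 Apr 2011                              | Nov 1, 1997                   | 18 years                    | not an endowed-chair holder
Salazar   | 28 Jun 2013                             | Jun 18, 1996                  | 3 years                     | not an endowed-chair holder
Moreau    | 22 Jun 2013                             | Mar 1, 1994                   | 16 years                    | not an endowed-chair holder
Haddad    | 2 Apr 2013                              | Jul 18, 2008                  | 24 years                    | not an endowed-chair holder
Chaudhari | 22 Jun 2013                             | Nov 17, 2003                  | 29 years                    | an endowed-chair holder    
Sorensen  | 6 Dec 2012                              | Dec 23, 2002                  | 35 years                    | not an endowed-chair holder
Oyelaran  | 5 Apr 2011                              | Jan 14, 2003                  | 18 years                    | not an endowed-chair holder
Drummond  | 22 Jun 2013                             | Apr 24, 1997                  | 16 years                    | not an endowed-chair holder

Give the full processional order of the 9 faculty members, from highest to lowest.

Oyelaran, Novak, Sorensen, Tanaka, Haddad, Chaudhari, Drummond, Moreau, Salazar

By date of appointment to current position (earlier first): Oyelaran and Novak (both 5 Apr 2011); then Sorensen and Tanaka (both 6 Dec 2012); then Haddad (2 Apr 2013); then Chaudhari, Drummond and Moreau (each 22 Jun 2013); then Salazar (28 Jun 2013).
Oyelaran and Novak both have years of continuous service 18 years, so the next rule applies.
Oyelaran and Novak are each not an endowed-chair holder, so the next rule applies.
Among Oyelaran and Novak, by date the degree was conferred (later first): Oyelaran (Jan 14, 2003) before Novak (Nov 1, 1997).
Sorensen and Tanaka both have years of continuous service 35 years, so the next rule applies.
Sorensen and Tanaka are each not an endowed-chair holder, so the next rule applies.
Among Sorensen and Tanaka, by date the degree was conferred (later first): Sorensen (Dec 23, 2002) before Tanaka (Jun 9, 1999).
Among Chaudhari, Drummond and Moreau, by years of continuous service (higher first): Chaudhari (29 years) before Drummond and Moreau (16 years).
Drummond and Moreau are each not an endowed-chair holder, so the next rule applies.
Among Drummond and Moreau, by date the degree was conferred (later first): Drummond (Apr 24, 1997) before Moreau (Mar 1, 1994).
Full order: Oyelaran, Novak, Sorensen, Tanaka, Haddad, Chaudhari, Drummond, Moreau, Salazar.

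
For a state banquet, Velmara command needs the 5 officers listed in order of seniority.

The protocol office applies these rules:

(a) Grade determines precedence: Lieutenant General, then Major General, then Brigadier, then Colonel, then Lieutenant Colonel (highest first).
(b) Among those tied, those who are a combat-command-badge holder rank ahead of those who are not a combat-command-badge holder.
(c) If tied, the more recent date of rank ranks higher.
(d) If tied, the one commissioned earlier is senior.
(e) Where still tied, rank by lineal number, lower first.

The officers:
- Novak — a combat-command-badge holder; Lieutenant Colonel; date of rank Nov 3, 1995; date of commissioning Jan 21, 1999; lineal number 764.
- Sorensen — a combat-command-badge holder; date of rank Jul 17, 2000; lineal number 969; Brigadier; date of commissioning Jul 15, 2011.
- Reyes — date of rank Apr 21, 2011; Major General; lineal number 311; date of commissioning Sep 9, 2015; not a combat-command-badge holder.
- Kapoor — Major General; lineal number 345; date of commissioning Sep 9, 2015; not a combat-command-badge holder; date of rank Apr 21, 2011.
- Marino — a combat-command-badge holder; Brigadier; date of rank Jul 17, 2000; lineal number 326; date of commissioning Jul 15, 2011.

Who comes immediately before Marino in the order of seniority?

Kapoor

By grade: Reyes and Kapoor (Major General); then Marino and Sorensen (Brigadier); then Novak (Lieutenant Colonel).
Reyes and Kapoor are each not a combat-command-badge holder, so the next rule applies.
Reyes and Kapoor both have date of rank Apr 21, 2011, so the next rule applies.
Reyes and Kapoor both have date of commissioning Sep 9, 2015, so the next rule applies.
Among Reyes and Kapoor, by lineal number (lower first): Reyes (311) before Kapoor (345).
Marino and Sorensen are each a combat-command-badge holder, so the next rule applies.
Marino and Sorensen both have date of rank Jul 17, 2000, so the next rule applies.
Marino and Sorensen both have date of commissioning Jul 15, 2011, so the next rule applies.
Among Marino and Sorensen, by lineal number (lower first): Marino (326) before Sorensen (969).
Order: Reyes, Kapoor, Marino, Sorensen, Novak.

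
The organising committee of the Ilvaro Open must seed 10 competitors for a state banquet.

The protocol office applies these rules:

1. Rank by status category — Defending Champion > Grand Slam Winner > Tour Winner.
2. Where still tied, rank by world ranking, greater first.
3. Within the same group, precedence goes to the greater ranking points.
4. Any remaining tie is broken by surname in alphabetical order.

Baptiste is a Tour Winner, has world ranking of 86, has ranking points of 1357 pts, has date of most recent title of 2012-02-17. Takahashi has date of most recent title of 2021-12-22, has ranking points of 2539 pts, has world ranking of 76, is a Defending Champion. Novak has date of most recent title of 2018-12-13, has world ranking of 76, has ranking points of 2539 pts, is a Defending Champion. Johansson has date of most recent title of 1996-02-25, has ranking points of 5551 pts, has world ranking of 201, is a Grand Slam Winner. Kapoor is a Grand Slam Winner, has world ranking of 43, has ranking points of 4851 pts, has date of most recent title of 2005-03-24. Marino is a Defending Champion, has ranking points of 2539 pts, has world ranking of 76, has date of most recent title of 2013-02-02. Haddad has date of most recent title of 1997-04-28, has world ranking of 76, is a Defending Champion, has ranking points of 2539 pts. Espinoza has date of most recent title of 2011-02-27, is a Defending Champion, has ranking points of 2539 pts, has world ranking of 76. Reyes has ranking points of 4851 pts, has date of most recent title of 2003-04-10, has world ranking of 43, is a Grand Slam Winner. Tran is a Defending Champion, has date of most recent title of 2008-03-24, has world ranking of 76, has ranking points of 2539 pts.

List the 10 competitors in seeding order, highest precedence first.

Espinoza, Haddad, Marino, Novak, Takahashi, Tran, Johansson, Kapoor, Reyes, Baptiste

By status category: Espinoza, Haddad, Marino, Novak, Takahashi and Tran (Defending Champion); then Johansson, Kapoor and Reyes (Grand Slam Winner); then Baptiste (Tour Winner).
Espinoza, Haddad, Marino, Novak, Takahashi and Tran all have world ranking 76, so the next rule applies.
Espinoza, Haddad, Marino, Novak, Takahashi and Tran all have ranking points 2539 pts, so the next rule applies.
Among Espinoza, Haddad, Marino, Novak, Takahashi and Tran, alphabetically by surname: Espinoza before Haddad before Marino before Novak before Takahashi before Tran.
Among Johansson, Kapoor and Reyes, by world ranking (higher first): Johansson (201) before Kapoor and Reyes (43).
Kapoor and Reyes both have ranking points 4851 pts, so the next rule applies.
Among Kapoor and Reyes, alphabetically by surname: Kapoor before Reyes.
Full order: Espinoza, Haddad, Marino, Novak, Takahashi, Tran, Johansson, Kapoor, Reyes, Baptiste.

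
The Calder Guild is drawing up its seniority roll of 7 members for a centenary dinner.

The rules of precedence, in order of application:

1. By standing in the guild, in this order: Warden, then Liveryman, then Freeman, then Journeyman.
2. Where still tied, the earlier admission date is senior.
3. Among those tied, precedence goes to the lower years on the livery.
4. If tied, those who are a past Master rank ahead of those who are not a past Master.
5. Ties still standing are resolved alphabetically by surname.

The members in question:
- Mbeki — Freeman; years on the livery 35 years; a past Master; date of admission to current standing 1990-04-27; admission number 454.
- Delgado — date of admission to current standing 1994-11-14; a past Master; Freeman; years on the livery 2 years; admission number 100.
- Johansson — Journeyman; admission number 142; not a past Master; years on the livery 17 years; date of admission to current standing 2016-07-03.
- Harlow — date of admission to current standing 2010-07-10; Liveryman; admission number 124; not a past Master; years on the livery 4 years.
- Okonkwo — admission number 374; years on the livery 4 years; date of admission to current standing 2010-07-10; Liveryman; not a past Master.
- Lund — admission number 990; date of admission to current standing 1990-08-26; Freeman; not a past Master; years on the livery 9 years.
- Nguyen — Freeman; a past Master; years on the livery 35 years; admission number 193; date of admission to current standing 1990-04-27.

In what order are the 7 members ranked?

Harlow, Okonkwo, Mbeki, Nguyen, Lund, Delgado, Johansson

By standing in the guild: Harlow and Okonkwo (Liveryman); then Mbeki, Nguyen, Lund and Delgado (Freeman); then Johansson (Journeyman).
Harlow and Okonkwo both have date of admission to current standing 2010-07-10, so the next rule applies.
Harlow and Okonkwo both have years on the livery 4 years, so the next rule applies.
Harlow and Okonkwo are each not a past Master, so the next rule applies.
Among Harlow and Okonkwo, alphabetically by surname: Harlow before Okonkwo.
Among Mbeki, Nguyen, Lund and Delgado, by date of admission to current standing (earlier first): Mbeki and Nguyen (1990-04-27) before Lund (1990-08-26) before Delgado (1994-11-14).
Mbeki and Nguyen both have years on the livery 35 years, so the next rule applies.
Mbeki and Nguyen are each a past Master, so the next rule applies.
Among Mbeki and Nguyen, alphabetically by surname: Mbeki before Nguyen.
Full order: Harlow, Okonkwo, Mbeki, Nguyen, Lund, Delgado, Johansson.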